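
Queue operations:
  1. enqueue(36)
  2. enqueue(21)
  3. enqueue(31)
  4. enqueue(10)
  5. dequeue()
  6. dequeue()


enqueue(36) -> [36]
enqueue(21) -> [36, 21]
enqueue(31) -> [36, 21, 31]
enqueue(10) -> [36, 21, 31, 10]
dequeue()->36, [21, 31, 10]
dequeue()->21, [31, 10]

Final queue: [31, 10]


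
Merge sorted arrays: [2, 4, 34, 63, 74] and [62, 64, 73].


Take 2 from A
Take 4 from A
Take 34 from A
Take 62 from B
Take 63 from A
Take 64 from B
Take 73 from B

Merged: [2, 4, 34, 62, 63, 64, 73, 74]


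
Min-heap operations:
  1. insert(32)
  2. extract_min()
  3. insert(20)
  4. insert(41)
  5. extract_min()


insert(32) -> [32]
extract_min()->32, []
insert(20) -> [20]
insert(41) -> [20, 41]
extract_min()->20, [41]

Final heap: [41]


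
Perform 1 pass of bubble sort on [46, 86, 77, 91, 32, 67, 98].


Initial: [46, 86, 77, 91, 32, 67, 98]
Pass 1: [46, 77, 86, 32, 67, 91, 98] (3 swaps)

After 1 pass: [46, 77, 86, 32, 67, 91, 98]


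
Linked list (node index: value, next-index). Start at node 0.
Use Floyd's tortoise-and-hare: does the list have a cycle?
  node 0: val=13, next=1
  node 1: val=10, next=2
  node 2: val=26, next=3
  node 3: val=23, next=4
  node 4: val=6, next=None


Floyd's tortoise (slow, +1) and hare (fast, +2):
  init: slow=0, fast=0
  step 1: slow=1, fast=2
  step 2: slow=2, fast=4
  step 3: fast -> None, no cycle

Cycle: no


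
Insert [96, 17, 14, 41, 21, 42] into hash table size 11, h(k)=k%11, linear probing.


Insert 96: h=8 -> slot 8
Insert 17: h=6 -> slot 6
Insert 14: h=3 -> slot 3
Insert 41: h=8, 1 probes -> slot 9
Insert 21: h=10 -> slot 10
Insert 42: h=9, 2 probes -> slot 0

Table: [42, None, None, 14, None, None, 17, None, 96, 41, 21]


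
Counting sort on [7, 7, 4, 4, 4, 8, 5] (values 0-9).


Input: [7, 7, 4, 4, 4, 8, 5]
Counts: [0, 0, 0, 0, 3, 1, 0, 2, 1, 0]

Sorted: [4, 4, 4, 5, 7, 7, 8]


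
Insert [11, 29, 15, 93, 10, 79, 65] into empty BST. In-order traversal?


Insert 11: root
Insert 29: R from 11
Insert 15: R from 11 -> L from 29
Insert 93: R from 11 -> R from 29
Insert 10: L from 11
Insert 79: R from 11 -> R from 29 -> L from 93
Insert 65: R from 11 -> R from 29 -> L from 93 -> L from 79

In-order: [10, 11, 15, 29, 65, 79, 93]


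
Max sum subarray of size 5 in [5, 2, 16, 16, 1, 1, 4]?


[0:5]: 40
[1:6]: 36
[2:7]: 38

Max: 40 at [0:5]


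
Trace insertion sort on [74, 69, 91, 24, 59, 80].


Initial: [74, 69, 91, 24, 59, 80]
Insert 69: [69, 74, 91, 24, 59, 80]
Insert 91: [69, 74, 91, 24, 59, 80]
Insert 24: [24, 69, 74, 91, 59, 80]
Insert 59: [24, 59, 69, 74, 91, 80]
Insert 80: [24, 59, 69, 74, 80, 91]

Sorted: [24, 59, 69, 74, 80, 91]


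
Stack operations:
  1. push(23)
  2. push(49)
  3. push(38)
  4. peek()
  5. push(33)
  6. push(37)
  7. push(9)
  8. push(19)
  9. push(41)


push(23) -> [23]
push(49) -> [23, 49]
push(38) -> [23, 49, 38]
peek()->38
push(33) -> [23, 49, 38, 33]
push(37) -> [23, 49, 38, 33, 37]
push(9) -> [23, 49, 38, 33, 37, 9]
push(19) -> [23, 49, 38, 33, 37, 9, 19]
push(41) -> [23, 49, 38, 33, 37, 9, 19, 41]

Final stack: [23, 49, 38, 33, 37, 9, 19, 41]


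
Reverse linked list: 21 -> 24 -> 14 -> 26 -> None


Step 1: curr=21, set curr.next=prev(None) | reversed so far: 21
Step 2: curr=24, set curr.next=prev(21) | reversed so far: 24 -> 21
Step 3: curr=14, set curr.next=prev(24) | reversed so far: 14 -> 24 -> 21
Step 4: curr=26, set curr.next=prev(14) | reversed so far: 26 -> 14 -> 24 -> 21

26 -> 14 -> 24 -> 21 -> None


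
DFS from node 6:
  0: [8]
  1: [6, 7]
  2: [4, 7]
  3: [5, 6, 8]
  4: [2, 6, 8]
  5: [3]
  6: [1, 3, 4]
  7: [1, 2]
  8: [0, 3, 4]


Visit 6, push [4, 3, 1]
Visit 1, push [7]
Visit 7, push [2]
Visit 2, push [4]
Visit 4, push [8]
Visit 8, push [3, 0]
Visit 0, push []
Visit 3, push [5]
Visit 5, push []

DFS order: [6, 1, 7, 2, 4, 8, 0, 3, 5]


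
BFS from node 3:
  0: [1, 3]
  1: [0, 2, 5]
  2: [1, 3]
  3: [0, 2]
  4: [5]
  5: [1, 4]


Visit 3, enqueue [0, 2]
Visit 0, enqueue [1]
Visit 2, enqueue []
Visit 1, enqueue [5]
Visit 5, enqueue [4]
Visit 4, enqueue []

BFS order: [3, 0, 2, 1, 5, 4]


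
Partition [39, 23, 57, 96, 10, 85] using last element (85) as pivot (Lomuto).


Pivot: 85
  39 <= 85: advance i (no swap)
  23 <= 85: advance i (no swap)
  57 <= 85: advance i (no swap)
  10 <= 85: swap -> [39, 23, 57, 10, 96, 85]
Place pivot at 4: [39, 23, 57, 10, 85, 96]

Partitioned: [39, 23, 57, 10, 85, 96]


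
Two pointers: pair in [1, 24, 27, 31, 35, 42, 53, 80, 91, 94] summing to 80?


lo=0(1)+hi=9(94)=95
lo=0(1)+hi=8(91)=92
lo=0(1)+hi=7(80)=81
lo=0(1)+hi=6(53)=54
lo=1(24)+hi=6(53)=77
lo=2(27)+hi=6(53)=80

Yes: 27+53=80


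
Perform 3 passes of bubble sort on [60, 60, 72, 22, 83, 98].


Initial: [60, 60, 72, 22, 83, 98]
Pass 1: [60, 60, 22, 72, 83, 98] (1 swaps)
Pass 2: [60, 22, 60, 72, 83, 98] (1 swaps)
Pass 3: [22, 60, 60, 72, 83, 98] (1 swaps)

After 3 passes: [22, 60, 60, 72, 83, 98]


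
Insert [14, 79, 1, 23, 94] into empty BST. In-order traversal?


Insert 14: root
Insert 79: R from 14
Insert 1: L from 14
Insert 23: R from 14 -> L from 79
Insert 94: R from 14 -> R from 79

In-order: [1, 14, 23, 79, 94]


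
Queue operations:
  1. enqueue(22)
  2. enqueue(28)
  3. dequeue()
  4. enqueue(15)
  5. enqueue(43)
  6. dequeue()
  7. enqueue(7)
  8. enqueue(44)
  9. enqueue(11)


enqueue(22) -> [22]
enqueue(28) -> [22, 28]
dequeue()->22, [28]
enqueue(15) -> [28, 15]
enqueue(43) -> [28, 15, 43]
dequeue()->28, [15, 43]
enqueue(7) -> [15, 43, 7]
enqueue(44) -> [15, 43, 7, 44]
enqueue(11) -> [15, 43, 7, 44, 11]

Final queue: [15, 43, 7, 44, 11]


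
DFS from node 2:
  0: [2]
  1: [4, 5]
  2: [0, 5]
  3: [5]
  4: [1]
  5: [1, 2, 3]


Visit 2, push [5, 0]
Visit 0, push []
Visit 5, push [3, 1]
Visit 1, push [4]
Visit 4, push []
Visit 3, push []

DFS order: [2, 0, 5, 1, 4, 3]


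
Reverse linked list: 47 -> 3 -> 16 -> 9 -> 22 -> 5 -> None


Step 1: curr=47, set curr.next=prev(None) | reversed so far: 47
Step 2: curr=3, set curr.next=prev(47) | reversed so far: 3 -> 47
Step 3: curr=16, set curr.next=prev(3) | reversed so far: 16 -> 3 -> 47
Step 4: curr=9, set curr.next=prev(16) | reversed so far: 9 -> 16 -> 3 -> 47
Step 5: curr=22, set curr.next=prev(9) | reversed so far: 22 -> 9 -> 16 -> 3 -> 47
Step 6: curr=5, set curr.next=prev(22) | reversed so far: 5 -> 22 -> 9 -> 16 -> 3 -> 47

5 -> 22 -> 9 -> 16 -> 3 -> 47 -> None


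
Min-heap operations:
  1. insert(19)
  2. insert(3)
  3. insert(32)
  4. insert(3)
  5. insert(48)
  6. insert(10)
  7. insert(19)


insert(19) -> [19]
insert(3) -> [3, 19]
insert(32) -> [3, 19, 32]
insert(3) -> [3, 3, 32, 19]
insert(48) -> [3, 3, 32, 19, 48]
insert(10) -> [3, 3, 10, 19, 48, 32]
insert(19) -> [3, 3, 10, 19, 48, 32, 19]

Final heap: [3, 3, 10, 19, 48, 32, 19]


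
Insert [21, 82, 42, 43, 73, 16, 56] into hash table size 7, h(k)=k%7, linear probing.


Insert 21: h=0 -> slot 0
Insert 82: h=5 -> slot 5
Insert 42: h=0, 1 probes -> slot 1
Insert 43: h=1, 1 probes -> slot 2
Insert 73: h=3 -> slot 3
Insert 16: h=2, 2 probes -> slot 4
Insert 56: h=0, 6 probes -> slot 6

Table: [21, 42, 43, 73, 16, 82, 56]


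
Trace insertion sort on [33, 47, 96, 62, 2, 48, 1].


Initial: [33, 47, 96, 62, 2, 48, 1]
Insert 47: [33, 47, 96, 62, 2, 48, 1]
Insert 96: [33, 47, 96, 62, 2, 48, 1]
Insert 62: [33, 47, 62, 96, 2, 48, 1]
Insert 2: [2, 33, 47, 62, 96, 48, 1]
Insert 48: [2, 33, 47, 48, 62, 96, 1]
Insert 1: [1, 2, 33, 47, 48, 62, 96]

Sorted: [1, 2, 33, 47, 48, 62, 96]


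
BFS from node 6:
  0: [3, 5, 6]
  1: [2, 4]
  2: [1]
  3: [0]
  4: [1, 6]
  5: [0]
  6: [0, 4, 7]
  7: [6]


Visit 6, enqueue [0, 4, 7]
Visit 0, enqueue [3, 5]
Visit 4, enqueue [1]
Visit 7, enqueue []
Visit 3, enqueue []
Visit 5, enqueue []
Visit 1, enqueue [2]
Visit 2, enqueue []

BFS order: [6, 0, 4, 7, 3, 5, 1, 2]


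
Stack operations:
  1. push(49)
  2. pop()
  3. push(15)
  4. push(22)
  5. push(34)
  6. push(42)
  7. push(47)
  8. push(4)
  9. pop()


push(49) -> [49]
pop()->49, []
push(15) -> [15]
push(22) -> [15, 22]
push(34) -> [15, 22, 34]
push(42) -> [15, 22, 34, 42]
push(47) -> [15, 22, 34, 42, 47]
push(4) -> [15, 22, 34, 42, 47, 4]
pop()->4, [15, 22, 34, 42, 47]

Final stack: [15, 22, 34, 42, 47]


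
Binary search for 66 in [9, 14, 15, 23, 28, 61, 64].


Step 1: lo=0, hi=6, mid=3, val=23
Step 2: lo=4, hi=6, mid=5, val=61
Step 3: lo=6, hi=6, mid=6, val=64

Not found


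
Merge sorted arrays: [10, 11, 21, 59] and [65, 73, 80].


Take 10 from A
Take 11 from A
Take 21 from A
Take 59 from A

Merged: [10, 11, 21, 59, 65, 73, 80]


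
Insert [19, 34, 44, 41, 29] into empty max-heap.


Insert 19: [19]
Insert 34: [34, 19]
Insert 44: [44, 19, 34]
Insert 41: [44, 41, 34, 19]
Insert 29: [44, 41, 34, 19, 29]

Final heap: [44, 41, 34, 19, 29]


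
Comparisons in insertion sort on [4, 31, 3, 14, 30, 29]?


Algorithm: insertion sort
Input: [4, 31, 3, 14, 30, 29]
Sorted: [3, 4, 14, 29, 30, 31]

10


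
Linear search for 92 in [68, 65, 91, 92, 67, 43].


i=0: 68!=92
i=1: 65!=92
i=2: 91!=92
i=3: 92==92 found!

Found at 3, 4 comps


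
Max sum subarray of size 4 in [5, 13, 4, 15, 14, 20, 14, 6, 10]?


[0:4]: 37
[1:5]: 46
[2:6]: 53
[3:7]: 63
[4:8]: 54
[5:9]: 50

Max: 63 at [3:7]


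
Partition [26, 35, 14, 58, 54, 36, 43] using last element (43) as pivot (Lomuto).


Pivot: 43
  26 <= 43: advance i (no swap)
  35 <= 43: advance i (no swap)
  14 <= 43: advance i (no swap)
  36 <= 43: swap -> [26, 35, 14, 36, 54, 58, 43]
Place pivot at 4: [26, 35, 14, 36, 43, 58, 54]

Partitioned: [26, 35, 14, 36, 43, 58, 54]


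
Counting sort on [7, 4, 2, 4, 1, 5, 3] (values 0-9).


Input: [7, 4, 2, 4, 1, 5, 3]
Counts: [0, 1, 1, 1, 2, 1, 0, 1, 0, 0]

Sorted: [1, 2, 3, 4, 4, 5, 7]


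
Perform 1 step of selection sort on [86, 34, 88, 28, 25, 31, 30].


Initial: [86, 34, 88, 28, 25, 31, 30]
Step 1: min=25 at 4
  Swap: [25, 34, 88, 28, 86, 31, 30]

After 1 step: [25, 34, 88, 28, 86, 31, 30]


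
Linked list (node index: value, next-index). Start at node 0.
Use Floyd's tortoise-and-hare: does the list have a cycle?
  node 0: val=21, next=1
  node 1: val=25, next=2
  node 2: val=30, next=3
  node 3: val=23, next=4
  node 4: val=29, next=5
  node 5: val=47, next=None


Floyd's tortoise (slow, +1) and hare (fast, +2):
  init: slow=0, fast=0
  step 1: slow=1, fast=2
  step 2: slow=2, fast=4
  step 3: fast 4->5->None, no cycle

Cycle: no


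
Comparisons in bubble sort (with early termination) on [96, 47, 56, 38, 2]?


Algorithm: bubble sort (with early termination)
Input: [96, 47, 56, 38, 2]
Sorted: [2, 38, 47, 56, 96]

10


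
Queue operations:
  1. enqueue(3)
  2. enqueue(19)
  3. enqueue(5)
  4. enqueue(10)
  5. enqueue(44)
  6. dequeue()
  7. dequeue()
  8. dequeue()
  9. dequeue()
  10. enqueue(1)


enqueue(3) -> [3]
enqueue(19) -> [3, 19]
enqueue(5) -> [3, 19, 5]
enqueue(10) -> [3, 19, 5, 10]
enqueue(44) -> [3, 19, 5, 10, 44]
dequeue()->3, [19, 5, 10, 44]
dequeue()->19, [5, 10, 44]
dequeue()->5, [10, 44]
dequeue()->10, [44]
enqueue(1) -> [44, 1]

Final queue: [44, 1]


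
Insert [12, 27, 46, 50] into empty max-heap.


Insert 12: [12]
Insert 27: [27, 12]
Insert 46: [46, 12, 27]
Insert 50: [50, 46, 27, 12]

Final heap: [50, 46, 27, 12]


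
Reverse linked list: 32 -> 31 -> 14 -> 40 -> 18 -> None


Step 1: curr=32, set curr.next=prev(None) | reversed so far: 32
Step 2: curr=31, set curr.next=prev(32) | reversed so far: 31 -> 32
Step 3: curr=14, set curr.next=prev(31) | reversed so far: 14 -> 31 -> 32
Step 4: curr=40, set curr.next=prev(14) | reversed so far: 40 -> 14 -> 31 -> 32
Step 5: curr=18, set curr.next=prev(40) | reversed so far: 18 -> 40 -> 14 -> 31 -> 32

18 -> 40 -> 14 -> 31 -> 32 -> None


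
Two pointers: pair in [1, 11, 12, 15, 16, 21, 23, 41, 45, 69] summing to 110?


lo=0(1)+hi=9(69)=70
lo=1(11)+hi=9(69)=80
lo=2(12)+hi=9(69)=81
lo=3(15)+hi=9(69)=84
lo=4(16)+hi=9(69)=85
lo=5(21)+hi=9(69)=90
lo=6(23)+hi=9(69)=92
lo=7(41)+hi=9(69)=110

Yes: 41+69=110


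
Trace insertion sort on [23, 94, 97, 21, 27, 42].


Initial: [23, 94, 97, 21, 27, 42]
Insert 94: [23, 94, 97, 21, 27, 42]
Insert 97: [23, 94, 97, 21, 27, 42]
Insert 21: [21, 23, 94, 97, 27, 42]
Insert 27: [21, 23, 27, 94, 97, 42]
Insert 42: [21, 23, 27, 42, 94, 97]

Sorted: [21, 23, 27, 42, 94, 97]


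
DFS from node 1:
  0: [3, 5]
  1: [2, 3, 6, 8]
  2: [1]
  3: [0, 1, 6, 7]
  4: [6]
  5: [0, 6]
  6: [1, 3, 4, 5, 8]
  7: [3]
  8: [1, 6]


Visit 1, push [8, 6, 3, 2]
Visit 2, push []
Visit 3, push [7, 6, 0]
Visit 0, push [5]
Visit 5, push [6]
Visit 6, push [8, 4]
Visit 4, push []
Visit 8, push []
Visit 7, push []

DFS order: [1, 2, 3, 0, 5, 6, 4, 8, 7]


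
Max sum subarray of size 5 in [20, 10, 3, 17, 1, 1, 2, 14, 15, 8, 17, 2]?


[0:5]: 51
[1:6]: 32
[2:7]: 24
[3:8]: 35
[4:9]: 33
[5:10]: 40
[6:11]: 56
[7:12]: 56

Max: 56 at [6:11]


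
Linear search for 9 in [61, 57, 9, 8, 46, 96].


i=0: 61!=9
i=1: 57!=9
i=2: 9==9 found!

Found at 2, 3 comps


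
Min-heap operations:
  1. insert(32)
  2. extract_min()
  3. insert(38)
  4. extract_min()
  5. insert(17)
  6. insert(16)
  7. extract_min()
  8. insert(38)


insert(32) -> [32]
extract_min()->32, []
insert(38) -> [38]
extract_min()->38, []
insert(17) -> [17]
insert(16) -> [16, 17]
extract_min()->16, [17]
insert(38) -> [17, 38]

Final heap: [17, 38]


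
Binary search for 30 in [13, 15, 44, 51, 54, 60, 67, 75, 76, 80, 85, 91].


Step 1: lo=0, hi=11, mid=5, val=60
Step 2: lo=0, hi=4, mid=2, val=44
Step 3: lo=0, hi=1, mid=0, val=13
Step 4: lo=1, hi=1, mid=1, val=15

Not found


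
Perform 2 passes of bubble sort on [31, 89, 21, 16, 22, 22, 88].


Initial: [31, 89, 21, 16, 22, 22, 88]
Pass 1: [31, 21, 16, 22, 22, 88, 89] (5 swaps)
Pass 2: [21, 16, 22, 22, 31, 88, 89] (4 swaps)

After 2 passes: [21, 16, 22, 22, 31, 88, 89]


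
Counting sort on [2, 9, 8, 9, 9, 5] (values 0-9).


Input: [2, 9, 8, 9, 9, 5]
Counts: [0, 0, 1, 0, 0, 1, 0, 0, 1, 3]

Sorted: [2, 5, 8, 9, 9, 9]


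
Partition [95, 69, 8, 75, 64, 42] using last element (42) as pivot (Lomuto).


Pivot: 42
  8 <= 42: swap -> [8, 69, 95, 75, 64, 42]
Place pivot at 1: [8, 42, 95, 75, 64, 69]

Partitioned: [8, 42, 95, 75, 64, 69]


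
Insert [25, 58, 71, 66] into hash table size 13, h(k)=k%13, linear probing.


Insert 25: h=12 -> slot 12
Insert 58: h=6 -> slot 6
Insert 71: h=6, 1 probes -> slot 7
Insert 66: h=1 -> slot 1

Table: [None, 66, None, None, None, None, 58, 71, None, None, None, None, 25]


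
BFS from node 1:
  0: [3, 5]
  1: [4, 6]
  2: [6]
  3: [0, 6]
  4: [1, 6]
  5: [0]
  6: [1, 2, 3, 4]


Visit 1, enqueue [4, 6]
Visit 4, enqueue []
Visit 6, enqueue [2, 3]
Visit 2, enqueue []
Visit 3, enqueue [0]
Visit 0, enqueue [5]
Visit 5, enqueue []

BFS order: [1, 4, 6, 2, 3, 0, 5]


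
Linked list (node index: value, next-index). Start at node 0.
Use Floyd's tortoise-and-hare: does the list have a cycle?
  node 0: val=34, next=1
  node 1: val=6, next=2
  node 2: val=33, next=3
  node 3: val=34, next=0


Floyd's tortoise (slow, +1) and hare (fast, +2):
  init: slow=0, fast=0
  step 1: slow=1, fast=2
  step 2: slow=2, fast=0
  step 3: slow=3, fast=2
  step 4: slow=0, fast=0
  slow == fast at node 0: cycle detected

Cycle: yes


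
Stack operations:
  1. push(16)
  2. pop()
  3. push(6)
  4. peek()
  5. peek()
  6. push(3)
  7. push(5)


push(16) -> [16]
pop()->16, []
push(6) -> [6]
peek()->6
peek()->6
push(3) -> [6, 3]
push(5) -> [6, 3, 5]

Final stack: [6, 3, 5]


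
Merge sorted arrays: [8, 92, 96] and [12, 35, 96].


Take 8 from A
Take 12 from B
Take 35 from B
Take 92 from A
Take 96 from A

Merged: [8, 12, 35, 92, 96, 96]


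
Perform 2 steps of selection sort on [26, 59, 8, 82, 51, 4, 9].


Initial: [26, 59, 8, 82, 51, 4, 9]
Step 1: min=4 at 5
  Swap: [4, 59, 8, 82, 51, 26, 9]
Step 2: min=8 at 2
  Swap: [4, 8, 59, 82, 51, 26, 9]

After 2 steps: [4, 8, 59, 82, 51, 26, 9]


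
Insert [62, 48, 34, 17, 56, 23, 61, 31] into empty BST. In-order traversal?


Insert 62: root
Insert 48: L from 62
Insert 34: L from 62 -> L from 48
Insert 17: L from 62 -> L from 48 -> L from 34
Insert 56: L from 62 -> R from 48
Insert 23: L from 62 -> L from 48 -> L from 34 -> R from 17
Insert 61: L from 62 -> R from 48 -> R from 56
Insert 31: L from 62 -> L from 48 -> L from 34 -> R from 17 -> R from 23

In-order: [17, 23, 31, 34, 48, 56, 61, 62]


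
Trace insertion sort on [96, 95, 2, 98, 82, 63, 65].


Initial: [96, 95, 2, 98, 82, 63, 65]
Insert 95: [95, 96, 2, 98, 82, 63, 65]
Insert 2: [2, 95, 96, 98, 82, 63, 65]
Insert 98: [2, 95, 96, 98, 82, 63, 65]
Insert 82: [2, 82, 95, 96, 98, 63, 65]
Insert 63: [2, 63, 82, 95, 96, 98, 65]
Insert 65: [2, 63, 65, 82, 95, 96, 98]

Sorted: [2, 63, 65, 82, 95, 96, 98]


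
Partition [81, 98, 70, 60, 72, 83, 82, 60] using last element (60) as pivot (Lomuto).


Pivot: 60
  60 <= 60: swap -> [60, 98, 70, 81, 72, 83, 82, 60]
Place pivot at 1: [60, 60, 70, 81, 72, 83, 82, 98]

Partitioned: [60, 60, 70, 81, 72, 83, 82, 98]


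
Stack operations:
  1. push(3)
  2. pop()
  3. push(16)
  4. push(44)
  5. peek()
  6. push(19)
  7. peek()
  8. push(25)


push(3) -> [3]
pop()->3, []
push(16) -> [16]
push(44) -> [16, 44]
peek()->44
push(19) -> [16, 44, 19]
peek()->19
push(25) -> [16, 44, 19, 25]

Final stack: [16, 44, 19, 25]


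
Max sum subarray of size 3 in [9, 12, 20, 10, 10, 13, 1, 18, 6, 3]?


[0:3]: 41
[1:4]: 42
[2:5]: 40
[3:6]: 33
[4:7]: 24
[5:8]: 32
[6:9]: 25
[7:10]: 27

Max: 42 at [1:4]


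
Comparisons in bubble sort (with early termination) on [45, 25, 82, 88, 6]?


Algorithm: bubble sort (with early termination)
Input: [45, 25, 82, 88, 6]
Sorted: [6, 25, 45, 82, 88]

10


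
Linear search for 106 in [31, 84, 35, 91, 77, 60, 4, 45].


i=0: 31!=106
i=1: 84!=106
i=2: 35!=106
i=3: 91!=106
i=4: 77!=106
i=5: 60!=106
i=6: 4!=106
i=7: 45!=106

Not found, 8 comps


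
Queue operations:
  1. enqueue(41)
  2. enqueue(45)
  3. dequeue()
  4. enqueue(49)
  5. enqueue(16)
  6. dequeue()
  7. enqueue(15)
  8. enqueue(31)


enqueue(41) -> [41]
enqueue(45) -> [41, 45]
dequeue()->41, [45]
enqueue(49) -> [45, 49]
enqueue(16) -> [45, 49, 16]
dequeue()->45, [49, 16]
enqueue(15) -> [49, 16, 15]
enqueue(31) -> [49, 16, 15, 31]

Final queue: [49, 16, 15, 31]


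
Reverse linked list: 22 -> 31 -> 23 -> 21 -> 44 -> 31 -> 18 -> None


Step 1: curr=22, set curr.next=prev(None) | reversed so far: 22
Step 2: curr=31, set curr.next=prev(22) | reversed so far: 31 -> 22
Step 3: curr=23, set curr.next=prev(31) | reversed so far: 23 -> 31 -> 22
Step 4: curr=21, set curr.next=prev(23) | reversed so far: 21 -> 23 -> 31 -> 22
Step 5: curr=44, set curr.next=prev(21) | reversed so far: 44 -> 21 -> 23 -> 31 -> 22
Step 6: curr=31, set curr.next=prev(44) | reversed so far: 31 -> 44 -> 21 -> 23 -> 31 -> 22
Step 7: curr=18, set curr.next=prev(31) | reversed so far: 18 -> 31 -> 44 -> 21 -> 23 -> 31 -> 22

18 -> 31 -> 44 -> 21 -> 23 -> 31 -> 22 -> None


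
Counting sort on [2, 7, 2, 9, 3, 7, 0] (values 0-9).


Input: [2, 7, 2, 9, 3, 7, 0]
Counts: [1, 0, 2, 1, 0, 0, 0, 2, 0, 1]

Sorted: [0, 2, 2, 3, 7, 7, 9]


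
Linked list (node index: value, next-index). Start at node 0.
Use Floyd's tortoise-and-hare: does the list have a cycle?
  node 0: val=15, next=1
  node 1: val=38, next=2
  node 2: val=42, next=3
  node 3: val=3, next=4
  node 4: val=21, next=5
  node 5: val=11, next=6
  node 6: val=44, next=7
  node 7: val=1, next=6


Floyd's tortoise (slow, +1) and hare (fast, +2):
  init: slow=0, fast=0
  step 1: slow=1, fast=2
  step 2: slow=2, fast=4
  step 3: slow=3, fast=6
  step 4: slow=4, fast=6
  step 5: slow=5, fast=6
  step 6: slow=6, fast=6
  slow == fast at node 6: cycle detected

Cycle: yes


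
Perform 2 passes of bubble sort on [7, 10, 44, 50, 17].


Initial: [7, 10, 44, 50, 17]
Pass 1: [7, 10, 44, 17, 50] (1 swaps)
Pass 2: [7, 10, 17, 44, 50] (1 swaps)

After 2 passes: [7, 10, 17, 44, 50]


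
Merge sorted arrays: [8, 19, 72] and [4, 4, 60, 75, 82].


Take 4 from B
Take 4 from B
Take 8 from A
Take 19 from A
Take 60 from B
Take 72 from A

Merged: [4, 4, 8, 19, 60, 72, 75, 82]


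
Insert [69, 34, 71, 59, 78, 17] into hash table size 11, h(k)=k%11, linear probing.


Insert 69: h=3 -> slot 3
Insert 34: h=1 -> slot 1
Insert 71: h=5 -> slot 5
Insert 59: h=4 -> slot 4
Insert 78: h=1, 1 probes -> slot 2
Insert 17: h=6 -> slot 6

Table: [None, 34, 78, 69, 59, 71, 17, None, None, None, None]


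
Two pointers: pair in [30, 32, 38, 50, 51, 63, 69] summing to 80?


lo=0(30)+hi=6(69)=99
lo=0(30)+hi=5(63)=93
lo=0(30)+hi=4(51)=81
lo=0(30)+hi=3(50)=80

Yes: 30+50=80


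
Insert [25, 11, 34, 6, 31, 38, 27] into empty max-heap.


Insert 25: [25]
Insert 11: [25, 11]
Insert 34: [34, 11, 25]
Insert 6: [34, 11, 25, 6]
Insert 31: [34, 31, 25, 6, 11]
Insert 38: [38, 31, 34, 6, 11, 25]
Insert 27: [38, 31, 34, 6, 11, 25, 27]

Final heap: [38, 31, 34, 6, 11, 25, 27]


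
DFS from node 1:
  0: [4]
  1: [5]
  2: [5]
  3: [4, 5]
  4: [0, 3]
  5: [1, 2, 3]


Visit 1, push [5]
Visit 5, push [3, 2]
Visit 2, push []
Visit 3, push [4]
Visit 4, push [0]
Visit 0, push []

DFS order: [1, 5, 2, 3, 4, 0]


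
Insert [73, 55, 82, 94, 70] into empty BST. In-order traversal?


Insert 73: root
Insert 55: L from 73
Insert 82: R from 73
Insert 94: R from 73 -> R from 82
Insert 70: L from 73 -> R from 55

In-order: [55, 70, 73, 82, 94]


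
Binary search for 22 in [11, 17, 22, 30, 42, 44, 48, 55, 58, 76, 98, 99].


Step 1: lo=0, hi=11, mid=5, val=44
Step 2: lo=0, hi=4, mid=2, val=22

Found at index 2


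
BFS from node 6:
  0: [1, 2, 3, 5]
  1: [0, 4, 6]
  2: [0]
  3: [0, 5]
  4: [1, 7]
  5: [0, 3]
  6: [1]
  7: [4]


Visit 6, enqueue [1]
Visit 1, enqueue [0, 4]
Visit 0, enqueue [2, 3, 5]
Visit 4, enqueue [7]
Visit 2, enqueue []
Visit 3, enqueue []
Visit 5, enqueue []
Visit 7, enqueue []

BFS order: [6, 1, 0, 4, 2, 3, 5, 7]


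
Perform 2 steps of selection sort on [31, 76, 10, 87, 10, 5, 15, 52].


Initial: [31, 76, 10, 87, 10, 5, 15, 52]
Step 1: min=5 at 5
  Swap: [5, 76, 10, 87, 10, 31, 15, 52]
Step 2: min=10 at 2
  Swap: [5, 10, 76, 87, 10, 31, 15, 52]

After 2 steps: [5, 10, 76, 87, 10, 31, 15, 52]


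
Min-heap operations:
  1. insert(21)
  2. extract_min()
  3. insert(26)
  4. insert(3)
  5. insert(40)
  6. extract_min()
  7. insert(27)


insert(21) -> [21]
extract_min()->21, []
insert(26) -> [26]
insert(3) -> [3, 26]
insert(40) -> [3, 26, 40]
extract_min()->3, [26, 40]
insert(27) -> [26, 40, 27]

Final heap: [26, 40, 27]


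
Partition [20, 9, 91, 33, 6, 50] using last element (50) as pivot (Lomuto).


Pivot: 50
  20 <= 50: advance i (no swap)
  9 <= 50: advance i (no swap)
  33 <= 50: swap -> [20, 9, 33, 91, 6, 50]
  6 <= 50: swap -> [20, 9, 33, 6, 91, 50]
Place pivot at 4: [20, 9, 33, 6, 50, 91]

Partitioned: [20, 9, 33, 6, 50, 91]


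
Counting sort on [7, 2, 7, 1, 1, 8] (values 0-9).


Input: [7, 2, 7, 1, 1, 8]
Counts: [0, 2, 1, 0, 0, 0, 0, 2, 1, 0]

Sorted: [1, 1, 2, 7, 7, 8]


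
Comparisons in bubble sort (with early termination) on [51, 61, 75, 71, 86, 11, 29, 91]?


Algorithm: bubble sort (with early termination)
Input: [51, 61, 75, 71, 86, 11, 29, 91]
Sorted: [11, 29, 51, 61, 71, 75, 86, 91]

27


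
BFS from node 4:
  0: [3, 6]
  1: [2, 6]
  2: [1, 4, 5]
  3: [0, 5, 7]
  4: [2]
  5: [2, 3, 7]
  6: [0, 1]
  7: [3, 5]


Visit 4, enqueue [2]
Visit 2, enqueue [1, 5]
Visit 1, enqueue [6]
Visit 5, enqueue [3, 7]
Visit 6, enqueue [0]
Visit 3, enqueue []
Visit 7, enqueue []
Visit 0, enqueue []

BFS order: [4, 2, 1, 5, 6, 3, 7, 0]


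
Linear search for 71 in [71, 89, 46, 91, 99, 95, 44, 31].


i=0: 71==71 found!

Found at 0, 1 comps


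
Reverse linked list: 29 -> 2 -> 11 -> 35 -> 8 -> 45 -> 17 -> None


Step 1: curr=29, set curr.next=prev(None) | reversed so far: 29
Step 2: curr=2, set curr.next=prev(29) | reversed so far: 2 -> 29
Step 3: curr=11, set curr.next=prev(2) | reversed so far: 11 -> 2 -> 29
Step 4: curr=35, set curr.next=prev(11) | reversed so far: 35 -> 11 -> 2 -> 29
Step 5: curr=8, set curr.next=prev(35) | reversed so far: 8 -> 35 -> 11 -> 2 -> 29
Step 6: curr=45, set curr.next=prev(8) | reversed so far: 45 -> 8 -> 35 -> 11 -> 2 -> 29
Step 7: curr=17, set curr.next=prev(45) | reversed so far: 17 -> 45 -> 8 -> 35 -> 11 -> 2 -> 29

17 -> 45 -> 8 -> 35 -> 11 -> 2 -> 29 -> None


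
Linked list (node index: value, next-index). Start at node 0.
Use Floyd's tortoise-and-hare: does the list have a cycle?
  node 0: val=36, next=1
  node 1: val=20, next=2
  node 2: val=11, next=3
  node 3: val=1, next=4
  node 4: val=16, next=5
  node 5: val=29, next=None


Floyd's tortoise (slow, +1) and hare (fast, +2):
  init: slow=0, fast=0
  step 1: slow=1, fast=2
  step 2: slow=2, fast=4
  step 3: fast 4->5->None, no cycle

Cycle: no


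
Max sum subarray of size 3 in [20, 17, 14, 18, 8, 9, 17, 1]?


[0:3]: 51
[1:4]: 49
[2:5]: 40
[3:6]: 35
[4:7]: 34
[5:8]: 27

Max: 51 at [0:3]


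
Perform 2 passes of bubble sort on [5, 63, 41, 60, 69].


Initial: [5, 63, 41, 60, 69]
Pass 1: [5, 41, 60, 63, 69] (2 swaps)
Pass 2: [5, 41, 60, 63, 69] (0 swaps)

After 2 passes: [5, 41, 60, 63, 69]


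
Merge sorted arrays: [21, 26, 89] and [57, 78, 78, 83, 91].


Take 21 from A
Take 26 from A
Take 57 from B
Take 78 from B
Take 78 from B
Take 83 from B
Take 89 from A

Merged: [21, 26, 57, 78, 78, 83, 89, 91]


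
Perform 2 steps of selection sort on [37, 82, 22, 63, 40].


Initial: [37, 82, 22, 63, 40]
Step 1: min=22 at 2
  Swap: [22, 82, 37, 63, 40]
Step 2: min=37 at 2
  Swap: [22, 37, 82, 63, 40]

After 2 steps: [22, 37, 82, 63, 40]


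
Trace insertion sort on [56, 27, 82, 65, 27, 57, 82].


Initial: [56, 27, 82, 65, 27, 57, 82]
Insert 27: [27, 56, 82, 65, 27, 57, 82]
Insert 82: [27, 56, 82, 65, 27, 57, 82]
Insert 65: [27, 56, 65, 82, 27, 57, 82]
Insert 27: [27, 27, 56, 65, 82, 57, 82]
Insert 57: [27, 27, 56, 57, 65, 82, 82]
Insert 82: [27, 27, 56, 57, 65, 82, 82]

Sorted: [27, 27, 56, 57, 65, 82, 82]


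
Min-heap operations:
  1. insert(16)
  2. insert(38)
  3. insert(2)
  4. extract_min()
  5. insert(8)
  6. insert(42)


insert(16) -> [16]
insert(38) -> [16, 38]
insert(2) -> [2, 38, 16]
extract_min()->2, [16, 38]
insert(8) -> [8, 38, 16]
insert(42) -> [8, 38, 16, 42]

Final heap: [8, 38, 16, 42]


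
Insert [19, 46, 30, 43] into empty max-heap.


Insert 19: [19]
Insert 46: [46, 19]
Insert 30: [46, 19, 30]
Insert 43: [46, 43, 30, 19]

Final heap: [46, 43, 30, 19]


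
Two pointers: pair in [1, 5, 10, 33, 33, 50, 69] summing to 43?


lo=0(1)+hi=6(69)=70
lo=0(1)+hi=5(50)=51
lo=0(1)+hi=4(33)=34
lo=1(5)+hi=4(33)=38
lo=2(10)+hi=4(33)=43

Yes: 10+33=43


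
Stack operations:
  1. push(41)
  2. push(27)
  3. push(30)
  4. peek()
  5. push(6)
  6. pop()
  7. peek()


push(41) -> [41]
push(27) -> [41, 27]
push(30) -> [41, 27, 30]
peek()->30
push(6) -> [41, 27, 30, 6]
pop()->6, [41, 27, 30]
peek()->30

Final stack: [41, 27, 30]


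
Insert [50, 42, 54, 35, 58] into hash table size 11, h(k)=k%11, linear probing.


Insert 50: h=6 -> slot 6
Insert 42: h=9 -> slot 9
Insert 54: h=10 -> slot 10
Insert 35: h=2 -> slot 2
Insert 58: h=3 -> slot 3

Table: [None, None, 35, 58, None, None, 50, None, None, 42, 54]


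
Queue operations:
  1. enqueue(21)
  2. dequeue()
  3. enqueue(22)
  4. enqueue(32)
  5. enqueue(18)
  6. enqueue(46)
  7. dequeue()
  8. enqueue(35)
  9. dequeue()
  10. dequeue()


enqueue(21) -> [21]
dequeue()->21, []
enqueue(22) -> [22]
enqueue(32) -> [22, 32]
enqueue(18) -> [22, 32, 18]
enqueue(46) -> [22, 32, 18, 46]
dequeue()->22, [32, 18, 46]
enqueue(35) -> [32, 18, 46, 35]
dequeue()->32, [18, 46, 35]
dequeue()->18, [46, 35]

Final queue: [46, 35]


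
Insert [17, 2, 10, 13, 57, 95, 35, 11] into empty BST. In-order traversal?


Insert 17: root
Insert 2: L from 17
Insert 10: L from 17 -> R from 2
Insert 13: L from 17 -> R from 2 -> R from 10
Insert 57: R from 17
Insert 95: R from 17 -> R from 57
Insert 35: R from 17 -> L from 57
Insert 11: L from 17 -> R from 2 -> R from 10 -> L from 13

In-order: [2, 10, 11, 13, 17, 35, 57, 95]


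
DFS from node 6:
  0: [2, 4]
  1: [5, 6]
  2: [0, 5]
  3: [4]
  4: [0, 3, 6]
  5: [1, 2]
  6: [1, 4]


Visit 6, push [4, 1]
Visit 1, push [5]
Visit 5, push [2]
Visit 2, push [0]
Visit 0, push [4]
Visit 4, push [3]
Visit 3, push []

DFS order: [6, 1, 5, 2, 0, 4, 3]


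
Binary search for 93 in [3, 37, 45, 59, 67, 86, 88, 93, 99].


Step 1: lo=0, hi=8, mid=4, val=67
Step 2: lo=5, hi=8, mid=6, val=88
Step 3: lo=7, hi=8, mid=7, val=93

Found at index 7


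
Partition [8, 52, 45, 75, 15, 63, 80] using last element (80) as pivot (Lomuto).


Pivot: 80
  8 <= 80: advance i (no swap)
  52 <= 80: advance i (no swap)
  45 <= 80: advance i (no swap)
  75 <= 80: advance i (no swap)
  15 <= 80: advance i (no swap)
  63 <= 80: advance i (no swap)
Place pivot at 6: [8, 52, 45, 75, 15, 63, 80]

Partitioned: [8, 52, 45, 75, 15, 63, 80]


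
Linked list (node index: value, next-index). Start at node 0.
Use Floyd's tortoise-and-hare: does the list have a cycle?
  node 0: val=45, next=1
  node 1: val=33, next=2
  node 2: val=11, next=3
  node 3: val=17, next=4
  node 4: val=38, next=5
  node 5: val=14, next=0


Floyd's tortoise (slow, +1) and hare (fast, +2):
  init: slow=0, fast=0
  step 1: slow=1, fast=2
  step 2: slow=2, fast=4
  step 3: slow=3, fast=0
  step 4: slow=4, fast=2
  step 5: slow=5, fast=4
  step 6: slow=0, fast=0
  slow == fast at node 0: cycle detected

Cycle: yes


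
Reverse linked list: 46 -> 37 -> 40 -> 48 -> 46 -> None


Step 1: curr=46, set curr.next=prev(None) | reversed so far: 46
Step 2: curr=37, set curr.next=prev(46) | reversed so far: 37 -> 46
Step 3: curr=40, set curr.next=prev(37) | reversed so far: 40 -> 37 -> 46
Step 4: curr=48, set curr.next=prev(40) | reversed so far: 48 -> 40 -> 37 -> 46
Step 5: curr=46, set curr.next=prev(48) | reversed so far: 46 -> 48 -> 40 -> 37 -> 46

46 -> 48 -> 40 -> 37 -> 46 -> None


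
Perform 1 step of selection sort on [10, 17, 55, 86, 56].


Initial: [10, 17, 55, 86, 56]
Step 1: min=10 at 0
  Swap: [10, 17, 55, 86, 56]

After 1 step: [10, 17, 55, 86, 56]


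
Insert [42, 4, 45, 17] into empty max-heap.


Insert 42: [42]
Insert 4: [42, 4]
Insert 45: [45, 4, 42]
Insert 17: [45, 17, 42, 4]

Final heap: [45, 17, 42, 4]


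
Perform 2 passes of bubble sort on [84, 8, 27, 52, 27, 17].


Initial: [84, 8, 27, 52, 27, 17]
Pass 1: [8, 27, 52, 27, 17, 84] (5 swaps)
Pass 2: [8, 27, 27, 17, 52, 84] (2 swaps)

After 2 passes: [8, 27, 27, 17, 52, 84]


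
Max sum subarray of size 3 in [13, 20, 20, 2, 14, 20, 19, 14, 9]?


[0:3]: 53
[1:4]: 42
[2:5]: 36
[3:6]: 36
[4:7]: 53
[5:8]: 53
[6:9]: 42

Max: 53 at [0:3]


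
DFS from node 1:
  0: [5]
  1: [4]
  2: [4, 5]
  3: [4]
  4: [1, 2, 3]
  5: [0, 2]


Visit 1, push [4]
Visit 4, push [3, 2]
Visit 2, push [5]
Visit 5, push [0]
Visit 0, push []
Visit 3, push []

DFS order: [1, 4, 2, 5, 0, 3]


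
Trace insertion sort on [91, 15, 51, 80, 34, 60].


Initial: [91, 15, 51, 80, 34, 60]
Insert 15: [15, 91, 51, 80, 34, 60]
Insert 51: [15, 51, 91, 80, 34, 60]
Insert 80: [15, 51, 80, 91, 34, 60]
Insert 34: [15, 34, 51, 80, 91, 60]
Insert 60: [15, 34, 51, 60, 80, 91]

Sorted: [15, 34, 51, 60, 80, 91]


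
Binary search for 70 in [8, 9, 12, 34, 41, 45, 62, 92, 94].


Step 1: lo=0, hi=8, mid=4, val=41
Step 2: lo=5, hi=8, mid=6, val=62
Step 3: lo=7, hi=8, mid=7, val=92

Not found


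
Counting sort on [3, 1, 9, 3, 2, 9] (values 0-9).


Input: [3, 1, 9, 3, 2, 9]
Counts: [0, 1, 1, 2, 0, 0, 0, 0, 0, 2]

Sorted: [1, 2, 3, 3, 9, 9]


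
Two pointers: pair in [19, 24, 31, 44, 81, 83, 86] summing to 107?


lo=0(19)+hi=6(86)=105
lo=1(24)+hi=6(86)=110
lo=1(24)+hi=5(83)=107

Yes: 24+83=107


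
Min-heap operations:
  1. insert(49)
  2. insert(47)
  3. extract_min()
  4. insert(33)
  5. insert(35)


insert(49) -> [49]
insert(47) -> [47, 49]
extract_min()->47, [49]
insert(33) -> [33, 49]
insert(35) -> [33, 49, 35]

Final heap: [33, 49, 35]


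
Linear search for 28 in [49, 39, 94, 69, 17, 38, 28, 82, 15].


i=0: 49!=28
i=1: 39!=28
i=2: 94!=28
i=3: 69!=28
i=4: 17!=28
i=5: 38!=28
i=6: 28==28 found!

Found at 6, 7 comps


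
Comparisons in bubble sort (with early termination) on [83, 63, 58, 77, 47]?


Algorithm: bubble sort (with early termination)
Input: [83, 63, 58, 77, 47]
Sorted: [47, 58, 63, 77, 83]

10


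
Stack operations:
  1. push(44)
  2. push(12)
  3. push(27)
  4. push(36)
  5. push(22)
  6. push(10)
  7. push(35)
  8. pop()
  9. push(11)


push(44) -> [44]
push(12) -> [44, 12]
push(27) -> [44, 12, 27]
push(36) -> [44, 12, 27, 36]
push(22) -> [44, 12, 27, 36, 22]
push(10) -> [44, 12, 27, 36, 22, 10]
push(35) -> [44, 12, 27, 36, 22, 10, 35]
pop()->35, [44, 12, 27, 36, 22, 10]
push(11) -> [44, 12, 27, 36, 22, 10, 11]

Final stack: [44, 12, 27, 36, 22, 10, 11]


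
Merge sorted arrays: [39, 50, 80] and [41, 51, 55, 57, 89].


Take 39 from A
Take 41 from B
Take 50 from A
Take 51 from B
Take 55 from B
Take 57 from B
Take 80 from A

Merged: [39, 41, 50, 51, 55, 57, 80, 89]


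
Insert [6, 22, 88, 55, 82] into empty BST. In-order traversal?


Insert 6: root
Insert 22: R from 6
Insert 88: R from 6 -> R from 22
Insert 55: R from 6 -> R from 22 -> L from 88
Insert 82: R from 6 -> R from 22 -> L from 88 -> R from 55

In-order: [6, 22, 55, 82, 88]


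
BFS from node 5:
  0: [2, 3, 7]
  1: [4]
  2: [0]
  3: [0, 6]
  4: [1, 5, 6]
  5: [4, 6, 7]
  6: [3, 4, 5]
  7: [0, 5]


Visit 5, enqueue [4, 6, 7]
Visit 4, enqueue [1]
Visit 6, enqueue [3]
Visit 7, enqueue [0]
Visit 1, enqueue []
Visit 3, enqueue []
Visit 0, enqueue [2]
Visit 2, enqueue []

BFS order: [5, 4, 6, 7, 1, 3, 0, 2]


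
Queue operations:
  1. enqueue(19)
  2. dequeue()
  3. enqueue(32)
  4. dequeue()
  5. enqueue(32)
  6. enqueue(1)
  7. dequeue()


enqueue(19) -> [19]
dequeue()->19, []
enqueue(32) -> [32]
dequeue()->32, []
enqueue(32) -> [32]
enqueue(1) -> [32, 1]
dequeue()->32, [1]

Final queue: [1]


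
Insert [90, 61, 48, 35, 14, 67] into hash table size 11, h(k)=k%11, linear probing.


Insert 90: h=2 -> slot 2
Insert 61: h=6 -> slot 6
Insert 48: h=4 -> slot 4
Insert 35: h=2, 1 probes -> slot 3
Insert 14: h=3, 2 probes -> slot 5
Insert 67: h=1 -> slot 1

Table: [None, 67, 90, 35, 48, 14, 61, None, None, None, None]


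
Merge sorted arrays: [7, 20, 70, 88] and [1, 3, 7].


Take 1 from B
Take 3 from B
Take 7 from A
Take 7 from B

Merged: [1, 3, 7, 7, 20, 70, 88]


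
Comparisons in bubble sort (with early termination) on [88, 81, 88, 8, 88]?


Algorithm: bubble sort (with early termination)
Input: [88, 81, 88, 8, 88]
Sorted: [8, 81, 88, 88, 88]

10


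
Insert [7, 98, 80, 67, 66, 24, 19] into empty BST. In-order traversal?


Insert 7: root
Insert 98: R from 7
Insert 80: R from 7 -> L from 98
Insert 67: R from 7 -> L from 98 -> L from 80
Insert 66: R from 7 -> L from 98 -> L from 80 -> L from 67
Insert 24: R from 7 -> L from 98 -> L from 80 -> L from 67 -> L from 66
Insert 19: R from 7 -> L from 98 -> L from 80 -> L from 67 -> L from 66 -> L from 24

In-order: [7, 19, 24, 66, 67, 80, 98]


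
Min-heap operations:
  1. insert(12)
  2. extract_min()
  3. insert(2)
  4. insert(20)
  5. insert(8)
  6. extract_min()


insert(12) -> [12]
extract_min()->12, []
insert(2) -> [2]
insert(20) -> [2, 20]
insert(8) -> [2, 20, 8]
extract_min()->2, [8, 20]

Final heap: [8, 20]


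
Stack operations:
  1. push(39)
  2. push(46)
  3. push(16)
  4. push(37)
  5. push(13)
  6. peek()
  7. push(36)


push(39) -> [39]
push(46) -> [39, 46]
push(16) -> [39, 46, 16]
push(37) -> [39, 46, 16, 37]
push(13) -> [39, 46, 16, 37, 13]
peek()->13
push(36) -> [39, 46, 16, 37, 13, 36]

Final stack: [39, 46, 16, 37, 13, 36]


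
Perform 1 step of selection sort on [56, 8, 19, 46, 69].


Initial: [56, 8, 19, 46, 69]
Step 1: min=8 at 1
  Swap: [8, 56, 19, 46, 69]

After 1 step: [8, 56, 19, 46, 69]


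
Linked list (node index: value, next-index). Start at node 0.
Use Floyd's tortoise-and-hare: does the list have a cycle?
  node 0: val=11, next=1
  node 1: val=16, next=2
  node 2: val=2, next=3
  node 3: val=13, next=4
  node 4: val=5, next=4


Floyd's tortoise (slow, +1) and hare (fast, +2):
  init: slow=0, fast=0
  step 1: slow=1, fast=2
  step 2: slow=2, fast=4
  step 3: slow=3, fast=4
  step 4: slow=4, fast=4
  slow == fast at node 4: cycle detected

Cycle: yes


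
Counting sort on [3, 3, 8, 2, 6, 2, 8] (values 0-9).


Input: [3, 3, 8, 2, 6, 2, 8]
Counts: [0, 0, 2, 2, 0, 0, 1, 0, 2, 0]

Sorted: [2, 2, 3, 3, 6, 8, 8]


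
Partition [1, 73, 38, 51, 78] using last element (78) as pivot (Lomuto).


Pivot: 78
  1 <= 78: advance i (no swap)
  73 <= 78: advance i (no swap)
  38 <= 78: advance i (no swap)
  51 <= 78: advance i (no swap)
Place pivot at 4: [1, 73, 38, 51, 78]

Partitioned: [1, 73, 38, 51, 78]


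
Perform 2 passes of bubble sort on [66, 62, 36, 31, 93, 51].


Initial: [66, 62, 36, 31, 93, 51]
Pass 1: [62, 36, 31, 66, 51, 93] (4 swaps)
Pass 2: [36, 31, 62, 51, 66, 93] (3 swaps)

After 2 passes: [36, 31, 62, 51, 66, 93]


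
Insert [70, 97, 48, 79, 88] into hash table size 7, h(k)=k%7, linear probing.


Insert 70: h=0 -> slot 0
Insert 97: h=6 -> slot 6
Insert 48: h=6, 2 probes -> slot 1
Insert 79: h=2 -> slot 2
Insert 88: h=4 -> slot 4

Table: [70, 48, 79, None, 88, None, 97]


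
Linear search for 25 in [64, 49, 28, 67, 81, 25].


i=0: 64!=25
i=1: 49!=25
i=2: 28!=25
i=3: 67!=25
i=4: 81!=25
i=5: 25==25 found!

Found at 5, 6 comps


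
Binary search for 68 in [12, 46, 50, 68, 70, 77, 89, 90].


Step 1: lo=0, hi=7, mid=3, val=68

Found at index 3


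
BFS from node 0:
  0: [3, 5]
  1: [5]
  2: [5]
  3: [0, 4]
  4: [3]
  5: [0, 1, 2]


Visit 0, enqueue [3, 5]
Visit 3, enqueue [4]
Visit 5, enqueue [1, 2]
Visit 4, enqueue []
Visit 1, enqueue []
Visit 2, enqueue []

BFS order: [0, 3, 5, 4, 1, 2]


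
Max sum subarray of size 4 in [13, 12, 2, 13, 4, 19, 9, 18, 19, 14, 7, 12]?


[0:4]: 40
[1:5]: 31
[2:6]: 38
[3:7]: 45
[4:8]: 50
[5:9]: 65
[6:10]: 60
[7:11]: 58
[8:12]: 52

Max: 65 at [5:9]


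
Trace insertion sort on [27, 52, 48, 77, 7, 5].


Initial: [27, 52, 48, 77, 7, 5]
Insert 52: [27, 52, 48, 77, 7, 5]
Insert 48: [27, 48, 52, 77, 7, 5]
Insert 77: [27, 48, 52, 77, 7, 5]
Insert 7: [7, 27, 48, 52, 77, 5]
Insert 5: [5, 7, 27, 48, 52, 77]

Sorted: [5, 7, 27, 48, 52, 77]


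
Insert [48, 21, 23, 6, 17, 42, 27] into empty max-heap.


Insert 48: [48]
Insert 21: [48, 21]
Insert 23: [48, 21, 23]
Insert 6: [48, 21, 23, 6]
Insert 17: [48, 21, 23, 6, 17]
Insert 42: [48, 21, 42, 6, 17, 23]
Insert 27: [48, 21, 42, 6, 17, 23, 27]

Final heap: [48, 21, 42, 6, 17, 23, 27]


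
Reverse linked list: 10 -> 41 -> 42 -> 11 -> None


Step 1: curr=10, set curr.next=prev(None) | reversed so far: 10
Step 2: curr=41, set curr.next=prev(10) | reversed so far: 41 -> 10
Step 3: curr=42, set curr.next=prev(41) | reversed so far: 42 -> 41 -> 10
Step 4: curr=11, set curr.next=prev(42) | reversed so far: 11 -> 42 -> 41 -> 10

11 -> 42 -> 41 -> 10 -> None


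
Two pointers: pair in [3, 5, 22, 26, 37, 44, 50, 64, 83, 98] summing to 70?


lo=0(3)+hi=9(98)=101
lo=0(3)+hi=8(83)=86
lo=0(3)+hi=7(64)=67
lo=1(5)+hi=7(64)=69
lo=2(22)+hi=7(64)=86
lo=2(22)+hi=6(50)=72
lo=2(22)+hi=5(44)=66
lo=3(26)+hi=5(44)=70

Yes: 26+44=70


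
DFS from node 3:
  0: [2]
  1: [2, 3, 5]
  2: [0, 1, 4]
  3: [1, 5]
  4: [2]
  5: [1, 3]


Visit 3, push [5, 1]
Visit 1, push [5, 2]
Visit 2, push [4, 0]
Visit 0, push []
Visit 4, push []
Visit 5, push []

DFS order: [3, 1, 2, 0, 4, 5]


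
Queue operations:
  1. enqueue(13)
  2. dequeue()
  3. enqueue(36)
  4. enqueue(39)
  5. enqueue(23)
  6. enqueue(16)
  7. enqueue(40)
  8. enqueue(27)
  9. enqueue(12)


enqueue(13) -> [13]
dequeue()->13, []
enqueue(36) -> [36]
enqueue(39) -> [36, 39]
enqueue(23) -> [36, 39, 23]
enqueue(16) -> [36, 39, 23, 16]
enqueue(40) -> [36, 39, 23, 16, 40]
enqueue(27) -> [36, 39, 23, 16, 40, 27]
enqueue(12) -> [36, 39, 23, 16, 40, 27, 12]

Final queue: [36, 39, 23, 16, 40, 27, 12]
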